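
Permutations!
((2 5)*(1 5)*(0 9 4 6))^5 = ((0 9 4 6)(1 5 2))^5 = (0 9 4 6)(1 2 5)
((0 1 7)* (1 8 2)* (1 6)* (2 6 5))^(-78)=(0 6 7 8 1)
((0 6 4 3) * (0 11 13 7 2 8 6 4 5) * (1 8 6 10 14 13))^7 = ((0 4 3 11 1 8 10 14 13 7 2 6 5))^7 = (0 14 4 13 3 7 11 2 1 6 8 5 10)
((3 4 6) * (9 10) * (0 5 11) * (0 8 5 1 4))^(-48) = (11)(0 4 3 1 6)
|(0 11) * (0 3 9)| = |(0 11 3 9)| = 4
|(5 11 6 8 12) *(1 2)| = |(1 2)(5 11 6 8 12)| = 10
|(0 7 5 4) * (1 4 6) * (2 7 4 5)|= |(0 4)(1 5 6)(2 7)|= 6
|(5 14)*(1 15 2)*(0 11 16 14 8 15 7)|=10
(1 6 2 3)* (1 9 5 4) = (1 6 2 3 9 5 4) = [0, 6, 3, 9, 1, 4, 2, 7, 8, 5]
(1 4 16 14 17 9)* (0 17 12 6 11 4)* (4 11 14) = [17, 0, 2, 3, 16, 5, 14, 7, 8, 1, 10, 11, 6, 13, 12, 15, 4, 9] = (0 17 9 1)(4 16)(6 14 12)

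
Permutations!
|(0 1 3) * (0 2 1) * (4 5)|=6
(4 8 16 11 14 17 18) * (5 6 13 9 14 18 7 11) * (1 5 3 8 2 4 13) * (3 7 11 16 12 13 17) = [0, 5, 4, 8, 2, 6, 1, 16, 12, 14, 10, 18, 13, 9, 3, 15, 7, 11, 17] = (1 5 6)(2 4)(3 8 12 13 9 14)(7 16)(11 18 17)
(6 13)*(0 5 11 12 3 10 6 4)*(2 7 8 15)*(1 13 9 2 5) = (0 1 13 4)(2 7 8 15 5 11 12 3 10 6 9) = [1, 13, 7, 10, 0, 11, 9, 8, 15, 2, 6, 12, 3, 4, 14, 5]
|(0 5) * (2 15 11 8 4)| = 10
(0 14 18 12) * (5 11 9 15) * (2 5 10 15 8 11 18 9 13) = (0 14 9 8 11 13 2 5 18 12)(10 15) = [14, 1, 5, 3, 4, 18, 6, 7, 11, 8, 15, 13, 0, 2, 9, 10, 16, 17, 12]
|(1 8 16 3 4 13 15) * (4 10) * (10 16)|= |(1 8 10 4 13 15)(3 16)|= 6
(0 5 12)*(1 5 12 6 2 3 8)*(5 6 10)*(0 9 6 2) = (0 12 9 6)(1 2 3 8)(5 10) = [12, 2, 3, 8, 4, 10, 0, 7, 1, 6, 5, 11, 9]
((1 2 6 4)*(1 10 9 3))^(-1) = ((1 2 6 4 10 9 3))^(-1) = (1 3 9 10 4 6 2)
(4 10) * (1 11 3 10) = (1 11 3 10 4) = [0, 11, 2, 10, 1, 5, 6, 7, 8, 9, 4, 3]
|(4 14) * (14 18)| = 3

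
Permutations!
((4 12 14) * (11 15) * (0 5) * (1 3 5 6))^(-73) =(0 1 5 6 3)(4 14 12)(11 15)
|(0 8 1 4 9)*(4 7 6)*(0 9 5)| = 7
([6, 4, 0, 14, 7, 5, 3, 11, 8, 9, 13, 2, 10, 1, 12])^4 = (0 12 4)(1 2 14)(3 13 11)(6 10 7)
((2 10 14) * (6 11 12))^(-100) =((2 10 14)(6 11 12))^(-100) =(2 14 10)(6 12 11)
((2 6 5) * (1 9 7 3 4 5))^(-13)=(1 3 2 9 4 6 7 5)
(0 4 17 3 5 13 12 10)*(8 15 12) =[4, 1, 2, 5, 17, 13, 6, 7, 15, 9, 0, 11, 10, 8, 14, 12, 16, 3] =(0 4 17 3 5 13 8 15 12 10)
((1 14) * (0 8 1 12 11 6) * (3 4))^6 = (0 6 11 12 14 1 8)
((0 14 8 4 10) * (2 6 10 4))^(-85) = (0 10 6 2 8 14)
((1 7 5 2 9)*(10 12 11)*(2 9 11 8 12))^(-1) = (1 9 5 7)(2 10 11)(8 12)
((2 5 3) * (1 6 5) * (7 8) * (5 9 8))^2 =((1 6 9 8 7 5 3 2))^2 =(1 9 7 3)(2 6 8 5)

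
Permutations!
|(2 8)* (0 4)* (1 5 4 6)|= 10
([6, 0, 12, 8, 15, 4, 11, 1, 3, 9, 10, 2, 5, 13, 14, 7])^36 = [4, 5, 1, 3, 11, 6, 15, 12, 8, 9, 10, 7, 0, 13, 14, 2]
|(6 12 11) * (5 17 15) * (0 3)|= 6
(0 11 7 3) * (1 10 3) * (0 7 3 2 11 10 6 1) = (0 10 2 11 3 7)(1 6) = [10, 6, 11, 7, 4, 5, 1, 0, 8, 9, 2, 3]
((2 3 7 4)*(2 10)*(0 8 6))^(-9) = ((0 8 6)(2 3 7 4 10))^(-9) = (2 3 7 4 10)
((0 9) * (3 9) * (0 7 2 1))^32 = (0 9 2)(1 3 7)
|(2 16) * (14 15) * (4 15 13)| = |(2 16)(4 15 14 13)| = 4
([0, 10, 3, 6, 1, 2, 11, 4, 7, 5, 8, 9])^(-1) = (1 4 7 8 10)(2 5 9 11 6 3)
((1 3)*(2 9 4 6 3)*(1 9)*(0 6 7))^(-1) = ((0 6 3 9 4 7)(1 2))^(-1) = (0 7 4 9 3 6)(1 2)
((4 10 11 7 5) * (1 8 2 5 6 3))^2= ((1 8 2 5 4 10 11 7 6 3))^2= (1 2 4 11 6)(3 8 5 10 7)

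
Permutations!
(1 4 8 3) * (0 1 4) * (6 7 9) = (0 1)(3 4 8)(6 7 9) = [1, 0, 2, 4, 8, 5, 7, 9, 3, 6]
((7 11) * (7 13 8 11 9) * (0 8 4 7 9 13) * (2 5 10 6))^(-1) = (0 11 8)(2 6 10 5)(4 13 7)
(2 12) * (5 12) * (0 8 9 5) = (0 8 9 5 12 2) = [8, 1, 0, 3, 4, 12, 6, 7, 9, 5, 10, 11, 2]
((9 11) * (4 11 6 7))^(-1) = (4 7 6 9 11)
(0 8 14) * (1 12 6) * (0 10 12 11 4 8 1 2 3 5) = (0 1 11 4 8 14 10 12 6 2 3 5) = [1, 11, 3, 5, 8, 0, 2, 7, 14, 9, 12, 4, 6, 13, 10]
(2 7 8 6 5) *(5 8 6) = [0, 1, 7, 3, 4, 2, 8, 6, 5] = (2 7 6 8 5)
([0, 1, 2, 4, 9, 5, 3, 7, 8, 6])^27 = [0, 1, 2, 6, 3, 5, 9, 7, 8, 4]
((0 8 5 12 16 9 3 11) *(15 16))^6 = ((0 8 5 12 15 16 9 3 11))^6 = (0 9 12)(3 15 8)(5 11 16)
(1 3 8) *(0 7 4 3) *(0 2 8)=(0 7 4 3)(1 2 8)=[7, 2, 8, 0, 3, 5, 6, 4, 1]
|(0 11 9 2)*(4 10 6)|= 12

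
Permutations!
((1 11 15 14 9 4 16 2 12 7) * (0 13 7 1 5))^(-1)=(0 5 7 13)(1 12 2 16 4 9 14 15 11)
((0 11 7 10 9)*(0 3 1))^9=((0 11 7 10 9 3 1))^9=(0 7 9 1 11 10 3)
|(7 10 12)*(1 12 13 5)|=|(1 12 7 10 13 5)|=6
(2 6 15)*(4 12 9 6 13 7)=(2 13 7 4 12 9 6 15)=[0, 1, 13, 3, 12, 5, 15, 4, 8, 6, 10, 11, 9, 7, 14, 2]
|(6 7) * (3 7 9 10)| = |(3 7 6 9 10)| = 5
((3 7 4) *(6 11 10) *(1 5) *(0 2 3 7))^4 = (0 2 3)(6 11 10)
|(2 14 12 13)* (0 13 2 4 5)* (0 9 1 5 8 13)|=3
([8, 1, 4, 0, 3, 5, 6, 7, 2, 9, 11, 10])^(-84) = (11)(0 8 2 4 3)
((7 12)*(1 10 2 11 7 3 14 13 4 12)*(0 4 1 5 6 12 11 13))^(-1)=((0 4 11 7 5 6 12 3 14)(1 10 2 13))^(-1)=(0 14 3 12 6 5 7 11 4)(1 13 2 10)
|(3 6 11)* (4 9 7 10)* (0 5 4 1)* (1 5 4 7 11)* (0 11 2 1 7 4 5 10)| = |(0 5 4 9 2 1 11 3 6 7)| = 10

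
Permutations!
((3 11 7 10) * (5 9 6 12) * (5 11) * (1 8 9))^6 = (1 7 9 3 12)(5 11 8 10 6)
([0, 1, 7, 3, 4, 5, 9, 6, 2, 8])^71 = (2 7 6 9 8)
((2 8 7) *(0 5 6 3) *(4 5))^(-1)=((0 4 5 6 3)(2 8 7))^(-1)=(0 3 6 5 4)(2 7 8)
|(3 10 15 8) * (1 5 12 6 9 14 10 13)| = 11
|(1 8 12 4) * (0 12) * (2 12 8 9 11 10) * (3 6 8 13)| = 35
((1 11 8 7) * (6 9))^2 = (1 8)(7 11)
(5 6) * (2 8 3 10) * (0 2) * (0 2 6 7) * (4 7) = (0 6 5 4 7)(2 8 3 10) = [6, 1, 8, 10, 7, 4, 5, 0, 3, 9, 2]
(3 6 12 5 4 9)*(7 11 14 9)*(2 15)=(2 15)(3 6 12 5 4 7 11 14 9)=[0, 1, 15, 6, 7, 4, 12, 11, 8, 3, 10, 14, 5, 13, 9, 2]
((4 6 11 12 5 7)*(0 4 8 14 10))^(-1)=((0 4 6 11 12 5 7 8 14 10))^(-1)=(0 10 14 8 7 5 12 11 6 4)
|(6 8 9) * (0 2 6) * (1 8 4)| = |(0 2 6 4 1 8 9)| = 7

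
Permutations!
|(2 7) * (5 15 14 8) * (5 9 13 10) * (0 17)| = 14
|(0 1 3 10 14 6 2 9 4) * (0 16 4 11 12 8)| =|(0 1 3 10 14 6 2 9 11 12 8)(4 16)| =22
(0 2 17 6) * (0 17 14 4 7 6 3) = (0 2 14 4 7 6 17 3) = [2, 1, 14, 0, 7, 5, 17, 6, 8, 9, 10, 11, 12, 13, 4, 15, 16, 3]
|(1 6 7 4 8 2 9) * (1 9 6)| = 5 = |(9)(2 6 7 4 8)|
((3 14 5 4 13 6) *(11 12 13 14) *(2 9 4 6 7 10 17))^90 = (2 17 10 7 13 12 11 3 6 5 14 4 9)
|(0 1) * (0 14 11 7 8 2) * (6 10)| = 14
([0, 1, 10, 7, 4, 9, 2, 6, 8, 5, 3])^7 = (2 3 6 10 7)(5 9)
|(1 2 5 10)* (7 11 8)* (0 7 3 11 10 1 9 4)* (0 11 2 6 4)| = 8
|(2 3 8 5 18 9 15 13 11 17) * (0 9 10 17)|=35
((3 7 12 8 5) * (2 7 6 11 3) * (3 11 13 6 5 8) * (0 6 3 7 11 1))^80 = ((0 6 13 3 5 2 11 1)(7 12))^80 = (13)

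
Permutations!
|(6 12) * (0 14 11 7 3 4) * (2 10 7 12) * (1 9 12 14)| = |(0 1 9 12 6 2 10 7 3 4)(11 14)| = 10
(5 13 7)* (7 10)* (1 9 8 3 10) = (1 9 8 3 10 7 5 13) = [0, 9, 2, 10, 4, 13, 6, 5, 3, 8, 7, 11, 12, 1]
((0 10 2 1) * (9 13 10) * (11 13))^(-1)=(0 1 2 10 13 11 9)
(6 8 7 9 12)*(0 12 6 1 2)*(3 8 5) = (0 12 1 2)(3 8 7 9 6 5) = [12, 2, 0, 8, 4, 3, 5, 9, 7, 6, 10, 11, 1]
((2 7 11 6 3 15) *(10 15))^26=(2 10 6 7 15 3 11)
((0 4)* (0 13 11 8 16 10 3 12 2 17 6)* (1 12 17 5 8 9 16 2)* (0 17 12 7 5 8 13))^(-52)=(17)(1 3 16 11 5)(7 12 10 9 13)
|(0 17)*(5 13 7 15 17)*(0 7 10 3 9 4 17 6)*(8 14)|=22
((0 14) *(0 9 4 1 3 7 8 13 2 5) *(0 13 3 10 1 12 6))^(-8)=(0 12 9)(2 5 13)(3 7 8)(4 14 6)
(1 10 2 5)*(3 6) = (1 10 2 5)(3 6) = [0, 10, 5, 6, 4, 1, 3, 7, 8, 9, 2]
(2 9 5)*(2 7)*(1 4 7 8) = (1 4 7 2 9 5 8) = [0, 4, 9, 3, 7, 8, 6, 2, 1, 5]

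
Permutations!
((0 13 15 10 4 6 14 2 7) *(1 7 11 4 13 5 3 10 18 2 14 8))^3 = ((0 5 3 10 13 15 18 2 11 4 6 8 1 7))^3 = (0 10 18 4 1 5 13 2 6 7 3 15 11 8)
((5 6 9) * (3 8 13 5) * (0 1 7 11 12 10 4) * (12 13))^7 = ((0 1 7 11 13 5 6 9 3 8 12 10 4))^7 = (0 9 1 3 7 8 11 12 13 10 5 4 6)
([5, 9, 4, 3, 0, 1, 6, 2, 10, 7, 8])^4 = [7, 4, 1, 3, 9, 2, 6, 5, 8, 0, 10]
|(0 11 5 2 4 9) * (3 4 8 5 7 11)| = |(0 3 4 9)(2 8 5)(7 11)| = 12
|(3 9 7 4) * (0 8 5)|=12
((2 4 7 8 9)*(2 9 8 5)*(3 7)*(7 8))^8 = ((9)(2 4 3 8 7 5))^8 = (9)(2 3 7)(4 8 5)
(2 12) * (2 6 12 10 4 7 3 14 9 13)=(2 10 4 7 3 14 9 13)(6 12)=[0, 1, 10, 14, 7, 5, 12, 3, 8, 13, 4, 11, 6, 2, 9]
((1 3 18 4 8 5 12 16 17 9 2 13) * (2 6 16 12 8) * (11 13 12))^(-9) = ((1 3 18 4 2 12 11 13)(5 8)(6 16 17 9))^(-9) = (1 13 11 12 2 4 18 3)(5 8)(6 9 17 16)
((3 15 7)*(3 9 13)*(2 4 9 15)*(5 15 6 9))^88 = (2 13 6 15 4 3 9 7 5)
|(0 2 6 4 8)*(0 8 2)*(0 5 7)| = 3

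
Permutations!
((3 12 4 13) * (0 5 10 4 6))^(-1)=((0 5 10 4 13 3 12 6))^(-1)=(0 6 12 3 13 4 10 5)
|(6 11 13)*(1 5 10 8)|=12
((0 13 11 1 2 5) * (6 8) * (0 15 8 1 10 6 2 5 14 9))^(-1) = ((0 13 11 10 6 1 5 15 8 2 14 9))^(-1) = (0 9 14 2 8 15 5 1 6 10 11 13)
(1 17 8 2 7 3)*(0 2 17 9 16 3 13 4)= (0 2 7 13 4)(1 9 16 3)(8 17)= [2, 9, 7, 1, 0, 5, 6, 13, 17, 16, 10, 11, 12, 4, 14, 15, 3, 8]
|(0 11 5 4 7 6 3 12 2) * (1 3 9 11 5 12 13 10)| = 36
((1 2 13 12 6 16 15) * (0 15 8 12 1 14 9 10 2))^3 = ((0 15 14 9 10 2 13 1)(6 16 8 12))^3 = (0 9 13 15 10 1 14 2)(6 12 8 16)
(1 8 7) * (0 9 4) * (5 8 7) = (0 9 4)(1 7)(5 8) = [9, 7, 2, 3, 0, 8, 6, 1, 5, 4]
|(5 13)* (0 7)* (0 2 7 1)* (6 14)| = 2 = |(0 1)(2 7)(5 13)(6 14)|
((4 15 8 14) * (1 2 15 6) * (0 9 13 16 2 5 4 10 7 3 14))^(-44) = ((0 9 13 16 2 15 8)(1 5 4 6)(3 14 10 7))^(-44) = (0 15 16 9 8 2 13)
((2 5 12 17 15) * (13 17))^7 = ((2 5 12 13 17 15))^7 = (2 5 12 13 17 15)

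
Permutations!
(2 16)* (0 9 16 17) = (0 9 16 2 17) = [9, 1, 17, 3, 4, 5, 6, 7, 8, 16, 10, 11, 12, 13, 14, 15, 2, 0]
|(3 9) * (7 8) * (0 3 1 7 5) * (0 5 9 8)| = |(0 3 8 9 1 7)| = 6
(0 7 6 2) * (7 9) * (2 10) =(0 9 7 6 10 2) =[9, 1, 0, 3, 4, 5, 10, 6, 8, 7, 2]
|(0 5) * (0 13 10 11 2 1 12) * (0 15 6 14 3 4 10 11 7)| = 14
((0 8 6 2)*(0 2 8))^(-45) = (6 8)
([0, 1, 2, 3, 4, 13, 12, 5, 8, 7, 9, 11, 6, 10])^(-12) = [0, 1, 2, 3, 4, 9, 6, 10, 8, 13, 5, 11, 12, 7]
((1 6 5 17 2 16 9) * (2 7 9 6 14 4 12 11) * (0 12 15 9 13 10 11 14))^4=((0 12 14 4 15 9 1)(2 16 6 5 17 7 13 10 11))^4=(0 15 12 9 14 1 4)(2 17 11 5 10 6 13 16 7)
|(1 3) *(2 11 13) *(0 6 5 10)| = |(0 6 5 10)(1 3)(2 11 13)| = 12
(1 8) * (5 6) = (1 8)(5 6) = [0, 8, 2, 3, 4, 6, 5, 7, 1]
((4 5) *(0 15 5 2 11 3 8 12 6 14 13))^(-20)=(0 2 12)(3 14 5)(4 8 13)(6 15 11)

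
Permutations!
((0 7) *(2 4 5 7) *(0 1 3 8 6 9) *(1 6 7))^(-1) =((0 2 4 5 1 3 8 7 6 9))^(-1) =(0 9 6 7 8 3 1 5 4 2)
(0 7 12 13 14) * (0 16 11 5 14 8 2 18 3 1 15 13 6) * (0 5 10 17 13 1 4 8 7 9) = (0 9)(1 15)(2 18 3 4 8)(5 14 16 11 10 17 13 7 12 6) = [9, 15, 18, 4, 8, 14, 5, 12, 2, 0, 17, 10, 6, 7, 16, 1, 11, 13, 3]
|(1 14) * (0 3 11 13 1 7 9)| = |(0 3 11 13 1 14 7 9)| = 8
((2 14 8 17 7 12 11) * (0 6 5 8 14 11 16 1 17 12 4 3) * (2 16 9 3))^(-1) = ((0 6 5 8 12 9 3)(1 17 7 4 2 11 16))^(-1) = (0 3 9 12 8 5 6)(1 16 11 2 4 7 17)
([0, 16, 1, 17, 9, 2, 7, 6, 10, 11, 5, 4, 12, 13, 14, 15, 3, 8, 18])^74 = (18)(1 3 8 5)(2 16 17 10)(4 11 9)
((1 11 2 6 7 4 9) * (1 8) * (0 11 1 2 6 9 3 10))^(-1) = (0 10 3 4 7 6 11)(2 8 9)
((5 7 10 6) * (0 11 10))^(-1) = (0 7 5 6 10 11)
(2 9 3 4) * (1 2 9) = [0, 2, 1, 4, 9, 5, 6, 7, 8, 3] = (1 2)(3 4 9)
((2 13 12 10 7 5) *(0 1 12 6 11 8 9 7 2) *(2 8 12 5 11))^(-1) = ((0 1 5)(2 13 6)(7 11 12 10 8 9))^(-1) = (0 5 1)(2 6 13)(7 9 8 10 12 11)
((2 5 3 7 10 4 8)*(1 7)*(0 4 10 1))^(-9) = (10)(0 2)(1 7)(3 8)(4 5)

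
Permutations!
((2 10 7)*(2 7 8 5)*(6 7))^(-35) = (2 10 8 5)(6 7)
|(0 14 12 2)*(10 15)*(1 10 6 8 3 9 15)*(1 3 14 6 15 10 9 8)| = |(15)(0 6 1 9 10 3 8 14 12 2)| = 10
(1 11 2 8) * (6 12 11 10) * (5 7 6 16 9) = [0, 10, 8, 3, 4, 7, 12, 6, 1, 5, 16, 2, 11, 13, 14, 15, 9] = (1 10 16 9 5 7 6 12 11 2 8)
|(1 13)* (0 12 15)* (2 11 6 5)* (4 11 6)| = |(0 12 15)(1 13)(2 6 5)(4 11)| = 6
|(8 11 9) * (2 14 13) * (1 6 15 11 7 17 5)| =|(1 6 15 11 9 8 7 17 5)(2 14 13)| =9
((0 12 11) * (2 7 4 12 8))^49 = (12)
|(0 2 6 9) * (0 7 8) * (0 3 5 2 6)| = |(0 6 9 7 8 3 5 2)| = 8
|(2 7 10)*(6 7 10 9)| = |(2 10)(6 7 9)| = 6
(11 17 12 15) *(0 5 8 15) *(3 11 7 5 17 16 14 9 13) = (0 17 12)(3 11 16 14 9 13)(5 8 15 7) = [17, 1, 2, 11, 4, 8, 6, 5, 15, 13, 10, 16, 0, 3, 9, 7, 14, 12]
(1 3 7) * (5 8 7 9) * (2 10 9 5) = (1 3 5 8 7)(2 10 9) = [0, 3, 10, 5, 4, 8, 6, 1, 7, 2, 9]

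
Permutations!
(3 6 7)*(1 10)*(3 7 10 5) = [0, 5, 2, 6, 4, 3, 10, 7, 8, 9, 1] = (1 5 3 6 10)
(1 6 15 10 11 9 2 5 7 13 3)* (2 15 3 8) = (1 6 3)(2 5 7 13 8)(9 15 10 11) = [0, 6, 5, 1, 4, 7, 3, 13, 2, 15, 11, 9, 12, 8, 14, 10]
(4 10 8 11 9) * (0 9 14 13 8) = (0 9 4 10)(8 11 14 13) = [9, 1, 2, 3, 10, 5, 6, 7, 11, 4, 0, 14, 12, 8, 13]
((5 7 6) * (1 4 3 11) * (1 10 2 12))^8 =(1 4 3 11 10 2 12)(5 6 7)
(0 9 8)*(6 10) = [9, 1, 2, 3, 4, 5, 10, 7, 0, 8, 6] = (0 9 8)(6 10)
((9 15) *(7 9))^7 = ((7 9 15))^7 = (7 9 15)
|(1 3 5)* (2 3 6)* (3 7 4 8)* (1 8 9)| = 6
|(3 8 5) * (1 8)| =4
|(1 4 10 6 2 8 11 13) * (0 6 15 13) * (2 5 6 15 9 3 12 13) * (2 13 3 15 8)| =|(0 8 11)(1 4 10 9 15 13)(3 12)(5 6)| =6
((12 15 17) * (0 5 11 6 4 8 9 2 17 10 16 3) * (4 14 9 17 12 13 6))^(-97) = (0 3 16 10 15 12 2 9 14 6 13 17 8 4 11 5)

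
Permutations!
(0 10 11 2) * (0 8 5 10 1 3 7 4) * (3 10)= (0 1 10 11 2 8 5 3 7 4)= [1, 10, 8, 7, 0, 3, 6, 4, 5, 9, 11, 2]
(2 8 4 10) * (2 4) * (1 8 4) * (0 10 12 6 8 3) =(0 10 1 3)(2 4 12 6 8) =[10, 3, 4, 0, 12, 5, 8, 7, 2, 9, 1, 11, 6]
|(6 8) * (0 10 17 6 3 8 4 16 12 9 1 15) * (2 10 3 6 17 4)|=|(17)(0 3 8 6 2 10 4 16 12 9 1 15)|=12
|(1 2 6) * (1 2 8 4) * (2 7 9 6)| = 3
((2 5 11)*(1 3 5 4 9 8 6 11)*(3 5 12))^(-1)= ((1 5)(2 4 9 8 6 11)(3 12))^(-1)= (1 5)(2 11 6 8 9 4)(3 12)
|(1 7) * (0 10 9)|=6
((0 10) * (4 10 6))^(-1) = ((0 6 4 10))^(-1) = (0 10 4 6)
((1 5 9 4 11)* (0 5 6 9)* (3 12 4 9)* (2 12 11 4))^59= (0 5)(1 11 3 6)(2 12)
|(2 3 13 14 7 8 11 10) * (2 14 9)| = 20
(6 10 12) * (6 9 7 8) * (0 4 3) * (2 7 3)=(0 4 2 7 8 6 10 12 9 3)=[4, 1, 7, 0, 2, 5, 10, 8, 6, 3, 12, 11, 9]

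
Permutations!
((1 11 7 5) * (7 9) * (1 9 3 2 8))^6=(1 11 3 2 8)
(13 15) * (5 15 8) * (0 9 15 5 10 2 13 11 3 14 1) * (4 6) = (0 9 15 11 3 14 1)(2 13 8 10)(4 6) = [9, 0, 13, 14, 6, 5, 4, 7, 10, 15, 2, 3, 12, 8, 1, 11]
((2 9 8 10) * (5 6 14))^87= ((2 9 8 10)(5 6 14))^87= (14)(2 10 8 9)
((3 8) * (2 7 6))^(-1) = ((2 7 6)(3 8))^(-1) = (2 6 7)(3 8)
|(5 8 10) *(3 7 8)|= |(3 7 8 10 5)|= 5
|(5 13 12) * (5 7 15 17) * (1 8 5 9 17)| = 14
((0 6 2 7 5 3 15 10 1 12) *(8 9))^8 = (0 1 15 5 2)(3 7 6 12 10)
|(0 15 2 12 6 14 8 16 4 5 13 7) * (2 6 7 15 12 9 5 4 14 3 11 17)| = 9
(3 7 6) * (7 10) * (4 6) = (3 10 7 4 6) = [0, 1, 2, 10, 6, 5, 3, 4, 8, 9, 7]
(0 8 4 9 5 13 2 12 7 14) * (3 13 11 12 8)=(0 3 13 2 8 4 9 5 11 12 7 14)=[3, 1, 8, 13, 9, 11, 6, 14, 4, 5, 10, 12, 7, 2, 0]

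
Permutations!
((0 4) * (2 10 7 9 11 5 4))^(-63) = (0 2 10 7 9 11 5 4)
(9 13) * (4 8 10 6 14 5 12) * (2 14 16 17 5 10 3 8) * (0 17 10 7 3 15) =(0 17 5 12 4 2 14 7 3 8 15)(6 16 10)(9 13) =[17, 1, 14, 8, 2, 12, 16, 3, 15, 13, 6, 11, 4, 9, 7, 0, 10, 5]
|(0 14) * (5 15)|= 2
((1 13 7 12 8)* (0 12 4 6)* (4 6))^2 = ((0 12 8 1 13 7 6))^2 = (0 8 13 6 12 1 7)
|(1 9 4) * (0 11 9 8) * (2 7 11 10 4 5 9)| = |(0 10 4 1 8)(2 7 11)(5 9)| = 30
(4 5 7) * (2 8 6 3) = (2 8 6 3)(4 5 7) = [0, 1, 8, 2, 5, 7, 3, 4, 6]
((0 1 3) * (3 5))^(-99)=((0 1 5 3))^(-99)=(0 1 5 3)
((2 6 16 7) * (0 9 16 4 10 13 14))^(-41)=(0 14 13 10 4 6 2 7 16 9)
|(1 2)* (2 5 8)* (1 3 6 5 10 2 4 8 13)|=14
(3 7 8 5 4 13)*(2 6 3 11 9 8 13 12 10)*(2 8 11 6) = (3 7 13 6)(4 12 10 8 5)(9 11) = [0, 1, 2, 7, 12, 4, 3, 13, 5, 11, 8, 9, 10, 6]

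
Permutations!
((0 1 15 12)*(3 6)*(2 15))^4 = (0 12 15 2 1)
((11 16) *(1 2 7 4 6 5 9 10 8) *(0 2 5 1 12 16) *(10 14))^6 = (0 5 16 6 8 7 14)(1 12 4 10 2 9 11)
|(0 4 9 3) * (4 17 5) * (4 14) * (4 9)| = 6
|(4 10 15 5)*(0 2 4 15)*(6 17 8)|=|(0 2 4 10)(5 15)(6 17 8)|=12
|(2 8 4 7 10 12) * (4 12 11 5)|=15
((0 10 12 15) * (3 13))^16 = ((0 10 12 15)(3 13))^16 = (15)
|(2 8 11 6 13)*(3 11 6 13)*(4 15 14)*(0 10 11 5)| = |(0 10 11 13 2 8 6 3 5)(4 15 14)| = 9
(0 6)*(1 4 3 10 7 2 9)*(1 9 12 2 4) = (0 6)(2 12)(3 10 7 4) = [6, 1, 12, 10, 3, 5, 0, 4, 8, 9, 7, 11, 2]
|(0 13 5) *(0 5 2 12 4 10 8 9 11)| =9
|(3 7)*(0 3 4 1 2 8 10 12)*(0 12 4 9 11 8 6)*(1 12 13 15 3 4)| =|(0 4 12 13 15 3 7 9 11 8 10 1 2 6)| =14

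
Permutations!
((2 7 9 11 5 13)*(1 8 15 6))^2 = ((1 8 15 6)(2 7 9 11 5 13))^2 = (1 15)(2 9 5)(6 8)(7 11 13)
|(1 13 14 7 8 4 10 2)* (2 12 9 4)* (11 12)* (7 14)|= |(14)(1 13 7 8 2)(4 10 11 12 9)|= 5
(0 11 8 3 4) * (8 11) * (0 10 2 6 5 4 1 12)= [8, 12, 6, 1, 10, 4, 5, 7, 3, 9, 2, 11, 0]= (0 8 3 1 12)(2 6 5 4 10)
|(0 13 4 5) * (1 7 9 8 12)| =20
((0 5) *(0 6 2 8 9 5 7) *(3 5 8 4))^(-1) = (0 7)(2 6 5 3 4)(8 9)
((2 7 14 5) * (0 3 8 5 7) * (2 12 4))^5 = (0 4 5 3 2 12 8)(7 14)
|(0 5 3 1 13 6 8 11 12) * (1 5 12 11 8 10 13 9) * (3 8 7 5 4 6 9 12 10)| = 6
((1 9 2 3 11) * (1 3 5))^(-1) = ((1 9 2 5)(3 11))^(-1) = (1 5 2 9)(3 11)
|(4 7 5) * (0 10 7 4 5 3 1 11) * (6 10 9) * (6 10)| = 7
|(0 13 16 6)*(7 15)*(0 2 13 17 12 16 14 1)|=|(0 17 12 16 6 2 13 14 1)(7 15)|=18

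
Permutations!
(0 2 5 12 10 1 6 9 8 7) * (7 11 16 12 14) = [2, 6, 5, 3, 4, 14, 9, 0, 11, 8, 1, 16, 10, 13, 7, 15, 12] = (0 2 5 14 7)(1 6 9 8 11 16 12 10)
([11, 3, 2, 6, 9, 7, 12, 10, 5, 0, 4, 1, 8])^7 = [5, 10, 2, 4, 12, 1, 9, 3, 11, 8, 6, 7, 0]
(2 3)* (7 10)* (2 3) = (7 10) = [0, 1, 2, 3, 4, 5, 6, 10, 8, 9, 7]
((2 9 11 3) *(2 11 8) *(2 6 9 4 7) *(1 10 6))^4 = ((1 10 6 9 8)(2 4 7)(3 11))^4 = (11)(1 8 9 6 10)(2 4 7)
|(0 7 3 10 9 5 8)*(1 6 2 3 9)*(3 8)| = |(0 7 9 5 3 10 1 6 2 8)| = 10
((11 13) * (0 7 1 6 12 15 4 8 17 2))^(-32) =((0 7 1 6 12 15 4 8 17 2)(11 13))^(-32) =(0 17 4 12 1)(2 8 15 6 7)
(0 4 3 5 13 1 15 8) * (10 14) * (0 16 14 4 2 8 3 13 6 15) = (0 2 8 16 14 10 4 13 1)(3 5 6 15) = [2, 0, 8, 5, 13, 6, 15, 7, 16, 9, 4, 11, 12, 1, 10, 3, 14]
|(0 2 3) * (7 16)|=6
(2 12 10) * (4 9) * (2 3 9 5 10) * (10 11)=(2 12)(3 9 4 5 11 10)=[0, 1, 12, 9, 5, 11, 6, 7, 8, 4, 3, 10, 2]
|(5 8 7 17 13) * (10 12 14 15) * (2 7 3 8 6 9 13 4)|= 4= |(2 7 17 4)(3 8)(5 6 9 13)(10 12 14 15)|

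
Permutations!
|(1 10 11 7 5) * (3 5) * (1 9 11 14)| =|(1 10 14)(3 5 9 11 7)| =15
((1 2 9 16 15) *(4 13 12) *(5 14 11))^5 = (16)(4 12 13)(5 11 14)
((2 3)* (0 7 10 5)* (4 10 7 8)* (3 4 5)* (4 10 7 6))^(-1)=((0 8 5)(2 10 3)(4 7 6))^(-1)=(0 5 8)(2 3 10)(4 6 7)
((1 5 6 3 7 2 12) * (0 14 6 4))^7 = (0 1 7 14 5 2 6 4 12 3)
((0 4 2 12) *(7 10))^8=(12)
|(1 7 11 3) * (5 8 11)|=|(1 7 5 8 11 3)|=6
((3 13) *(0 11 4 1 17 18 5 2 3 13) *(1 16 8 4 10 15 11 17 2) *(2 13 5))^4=(0 3 2 18 17)(1 13 5)(4 16 8)(10 15 11)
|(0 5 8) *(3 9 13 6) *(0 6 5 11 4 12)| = 12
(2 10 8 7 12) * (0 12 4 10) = [12, 1, 0, 3, 10, 5, 6, 4, 7, 9, 8, 11, 2] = (0 12 2)(4 10 8 7)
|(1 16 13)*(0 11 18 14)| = 12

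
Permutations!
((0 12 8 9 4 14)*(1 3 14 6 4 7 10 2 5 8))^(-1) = (0 14 3 1 12)(2 10 7 9 8 5)(4 6)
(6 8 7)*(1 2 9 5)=[0, 2, 9, 3, 4, 1, 8, 6, 7, 5]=(1 2 9 5)(6 8 7)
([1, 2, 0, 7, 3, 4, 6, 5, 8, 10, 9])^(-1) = [2, 0, 1, 4, 5, 7, 6, 3, 8, 10, 9]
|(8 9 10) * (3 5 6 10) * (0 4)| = |(0 4)(3 5 6 10 8 9)| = 6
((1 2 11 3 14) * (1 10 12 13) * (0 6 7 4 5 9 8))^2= (0 7 5 8 6 4 9)(1 11 14 12)(2 3 10 13)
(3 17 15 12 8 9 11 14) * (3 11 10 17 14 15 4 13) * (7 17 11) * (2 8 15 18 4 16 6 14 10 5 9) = (2 8)(3 10 11 18 4 13)(5 9)(6 14 7 17 16)(12 15) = [0, 1, 8, 10, 13, 9, 14, 17, 2, 5, 11, 18, 15, 3, 7, 12, 6, 16, 4]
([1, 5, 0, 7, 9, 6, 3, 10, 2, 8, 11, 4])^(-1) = [2, 0, 8, 6, 11, 1, 5, 3, 9, 4, 7, 10]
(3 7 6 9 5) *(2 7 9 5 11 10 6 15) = [0, 1, 7, 9, 4, 3, 5, 15, 8, 11, 6, 10, 12, 13, 14, 2] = (2 7 15)(3 9 11 10 6 5)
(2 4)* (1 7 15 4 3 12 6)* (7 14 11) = [0, 14, 3, 12, 2, 5, 1, 15, 8, 9, 10, 7, 6, 13, 11, 4] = (1 14 11 7 15 4 2 3 12 6)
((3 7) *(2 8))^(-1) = (2 8)(3 7)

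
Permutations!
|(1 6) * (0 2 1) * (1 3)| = 5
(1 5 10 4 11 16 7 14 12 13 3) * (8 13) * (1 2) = [0, 5, 1, 2, 11, 10, 6, 14, 13, 9, 4, 16, 8, 3, 12, 15, 7] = (1 5 10 4 11 16 7 14 12 8 13 3 2)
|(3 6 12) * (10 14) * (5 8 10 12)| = |(3 6 5 8 10 14 12)| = 7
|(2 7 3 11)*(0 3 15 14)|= |(0 3 11 2 7 15 14)|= 7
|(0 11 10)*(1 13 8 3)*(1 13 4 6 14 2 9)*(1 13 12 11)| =13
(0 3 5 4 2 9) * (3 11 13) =(0 11 13 3 5 4 2 9) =[11, 1, 9, 5, 2, 4, 6, 7, 8, 0, 10, 13, 12, 3]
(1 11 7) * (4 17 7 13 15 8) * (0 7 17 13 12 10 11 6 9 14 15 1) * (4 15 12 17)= (0 7)(1 6 9 14 12 10 11 17 4 13)(8 15)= [7, 6, 2, 3, 13, 5, 9, 0, 15, 14, 11, 17, 10, 1, 12, 8, 16, 4]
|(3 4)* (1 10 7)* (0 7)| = |(0 7 1 10)(3 4)| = 4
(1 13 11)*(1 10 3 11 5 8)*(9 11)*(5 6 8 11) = (1 13 6 8)(3 9 5 11 10) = [0, 13, 2, 9, 4, 11, 8, 7, 1, 5, 3, 10, 12, 6]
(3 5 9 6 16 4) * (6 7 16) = (3 5 9 7 16 4) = [0, 1, 2, 5, 3, 9, 6, 16, 8, 7, 10, 11, 12, 13, 14, 15, 4]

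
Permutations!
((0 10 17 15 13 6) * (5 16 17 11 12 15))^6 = ((0 10 11 12 15 13 6)(5 16 17))^6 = (17)(0 6 13 15 12 11 10)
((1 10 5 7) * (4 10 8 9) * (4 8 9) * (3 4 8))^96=((1 9 3 4 10 5 7))^96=(1 5 4 9 7 10 3)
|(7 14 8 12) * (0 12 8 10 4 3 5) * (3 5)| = 7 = |(0 12 7 14 10 4 5)|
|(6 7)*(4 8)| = |(4 8)(6 7)| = 2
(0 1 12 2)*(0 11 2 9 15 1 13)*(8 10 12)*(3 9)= (0 13)(1 8 10 12 3 9 15)(2 11)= [13, 8, 11, 9, 4, 5, 6, 7, 10, 15, 12, 2, 3, 0, 14, 1]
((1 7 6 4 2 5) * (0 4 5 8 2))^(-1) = ((0 4)(1 7 6 5)(2 8))^(-1) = (0 4)(1 5 6 7)(2 8)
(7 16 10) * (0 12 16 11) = (0 12 16 10 7 11) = [12, 1, 2, 3, 4, 5, 6, 11, 8, 9, 7, 0, 16, 13, 14, 15, 10]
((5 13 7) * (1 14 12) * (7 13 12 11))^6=(14)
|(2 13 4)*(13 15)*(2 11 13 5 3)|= 12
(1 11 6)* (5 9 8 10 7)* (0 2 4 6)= [2, 11, 4, 3, 6, 9, 1, 5, 10, 8, 7, 0]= (0 2 4 6 1 11)(5 9 8 10 7)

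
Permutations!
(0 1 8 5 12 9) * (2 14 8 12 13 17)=(0 1 12 9)(2 14 8 5 13 17)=[1, 12, 14, 3, 4, 13, 6, 7, 5, 0, 10, 11, 9, 17, 8, 15, 16, 2]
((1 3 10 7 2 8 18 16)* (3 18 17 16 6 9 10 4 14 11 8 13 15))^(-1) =((1 18 6 9 10 7 2 13 15 3 4 14 11 8 17 16))^(-1) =(1 16 17 8 11 14 4 3 15 13 2 7 10 9 6 18)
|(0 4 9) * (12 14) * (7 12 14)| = 6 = |(14)(0 4 9)(7 12)|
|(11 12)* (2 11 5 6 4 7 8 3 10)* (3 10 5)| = |(2 11 12 3 5 6 4 7 8 10)| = 10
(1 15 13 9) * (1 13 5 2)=[0, 15, 1, 3, 4, 2, 6, 7, 8, 13, 10, 11, 12, 9, 14, 5]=(1 15 5 2)(9 13)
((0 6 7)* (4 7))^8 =(7)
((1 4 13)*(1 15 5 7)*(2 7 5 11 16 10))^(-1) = (1 7 2 10 16 11 15 13 4)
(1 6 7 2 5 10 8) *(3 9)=[0, 6, 5, 9, 4, 10, 7, 2, 1, 3, 8]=(1 6 7 2 5 10 8)(3 9)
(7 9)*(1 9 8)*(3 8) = (1 9 7 3 8) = [0, 9, 2, 8, 4, 5, 6, 3, 1, 7]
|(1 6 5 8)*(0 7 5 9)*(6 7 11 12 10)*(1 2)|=|(0 11 12 10 6 9)(1 7 5 8 2)|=30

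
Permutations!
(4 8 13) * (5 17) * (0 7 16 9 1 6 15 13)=(0 7 16 9 1 6 15 13 4 8)(5 17)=[7, 6, 2, 3, 8, 17, 15, 16, 0, 1, 10, 11, 12, 4, 14, 13, 9, 5]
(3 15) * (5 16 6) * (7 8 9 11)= (3 15)(5 16 6)(7 8 9 11)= [0, 1, 2, 15, 4, 16, 5, 8, 9, 11, 10, 7, 12, 13, 14, 3, 6]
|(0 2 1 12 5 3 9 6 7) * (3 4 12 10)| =24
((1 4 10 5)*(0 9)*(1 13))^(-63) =(0 9)(1 10 13 4 5)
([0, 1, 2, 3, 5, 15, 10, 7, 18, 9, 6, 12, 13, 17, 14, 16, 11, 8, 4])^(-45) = (4 12)(5 13)(6 10)(8 16)(11 18)(15 17)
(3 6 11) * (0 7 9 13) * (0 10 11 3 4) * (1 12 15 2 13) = (0 7 9 1 12 15 2 13 10 11 4)(3 6) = [7, 12, 13, 6, 0, 5, 3, 9, 8, 1, 11, 4, 15, 10, 14, 2]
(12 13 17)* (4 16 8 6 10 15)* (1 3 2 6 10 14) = (1 3 2 6 14)(4 16 8 10 15)(12 13 17) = [0, 3, 6, 2, 16, 5, 14, 7, 10, 9, 15, 11, 13, 17, 1, 4, 8, 12]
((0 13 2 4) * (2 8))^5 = (13)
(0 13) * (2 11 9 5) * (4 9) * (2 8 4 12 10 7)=(0 13)(2 11 12 10 7)(4 9 5 8)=[13, 1, 11, 3, 9, 8, 6, 2, 4, 5, 7, 12, 10, 0]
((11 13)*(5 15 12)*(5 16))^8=((5 15 12 16)(11 13))^8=(16)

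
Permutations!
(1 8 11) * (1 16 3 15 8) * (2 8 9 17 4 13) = (2 8 11 16 3 15 9 17 4 13) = [0, 1, 8, 15, 13, 5, 6, 7, 11, 17, 10, 16, 12, 2, 14, 9, 3, 4]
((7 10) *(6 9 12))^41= ((6 9 12)(7 10))^41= (6 12 9)(7 10)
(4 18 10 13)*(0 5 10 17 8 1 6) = [5, 6, 2, 3, 18, 10, 0, 7, 1, 9, 13, 11, 12, 4, 14, 15, 16, 8, 17] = (0 5 10 13 4 18 17 8 1 6)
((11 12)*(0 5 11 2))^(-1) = (0 2 12 11 5)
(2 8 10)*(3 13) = [0, 1, 8, 13, 4, 5, 6, 7, 10, 9, 2, 11, 12, 3] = (2 8 10)(3 13)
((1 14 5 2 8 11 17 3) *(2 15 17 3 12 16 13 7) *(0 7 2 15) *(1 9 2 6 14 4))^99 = ((0 7 15 17 12 16 13 6 14 5)(1 4)(2 8 11 3 9))^99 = (0 5 14 6 13 16 12 17 15 7)(1 4)(2 9 3 11 8)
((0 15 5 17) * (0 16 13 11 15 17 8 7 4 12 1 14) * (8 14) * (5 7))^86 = ((0 17 16 13 11 15 7 4 12 1 8 5 14))^86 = (0 12 13 5 7 17 1 11 14 4 16 8 15)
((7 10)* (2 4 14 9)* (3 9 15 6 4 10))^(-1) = ((2 10 7 3 9)(4 14 15 6))^(-1) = (2 9 3 7 10)(4 6 15 14)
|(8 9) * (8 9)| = 1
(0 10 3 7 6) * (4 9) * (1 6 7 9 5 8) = [10, 6, 2, 9, 5, 8, 0, 7, 1, 4, 3] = (0 10 3 9 4 5 8 1 6)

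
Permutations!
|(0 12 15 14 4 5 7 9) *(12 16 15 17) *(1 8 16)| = 10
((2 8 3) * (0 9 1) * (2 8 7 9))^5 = (9)(3 8)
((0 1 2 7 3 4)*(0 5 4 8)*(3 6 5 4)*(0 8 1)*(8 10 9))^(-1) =((1 2 7 6 5 3)(8 10 9))^(-1) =(1 3 5 6 7 2)(8 9 10)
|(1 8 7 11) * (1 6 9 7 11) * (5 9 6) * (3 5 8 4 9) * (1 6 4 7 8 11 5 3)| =7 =|(11)(1 7 6 4 9 8 5)|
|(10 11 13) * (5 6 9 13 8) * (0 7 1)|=|(0 7 1)(5 6 9 13 10 11 8)|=21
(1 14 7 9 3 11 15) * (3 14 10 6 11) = (1 10 6 11 15)(7 9 14) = [0, 10, 2, 3, 4, 5, 11, 9, 8, 14, 6, 15, 12, 13, 7, 1]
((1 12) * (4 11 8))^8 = ((1 12)(4 11 8))^8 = (12)(4 8 11)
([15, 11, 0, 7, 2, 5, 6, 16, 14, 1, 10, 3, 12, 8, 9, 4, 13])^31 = [2, 16, 4, 8, 15, 5, 6, 14, 11, 7, 10, 13, 12, 1, 3, 0, 9]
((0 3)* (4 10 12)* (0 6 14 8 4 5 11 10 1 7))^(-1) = (0 7 1 4 8 14 6 3)(5 12 10 11)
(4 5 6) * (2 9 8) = (2 9 8)(4 5 6) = [0, 1, 9, 3, 5, 6, 4, 7, 2, 8]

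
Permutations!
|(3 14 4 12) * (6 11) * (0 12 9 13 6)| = |(0 12 3 14 4 9 13 6 11)| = 9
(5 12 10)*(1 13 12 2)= [0, 13, 1, 3, 4, 2, 6, 7, 8, 9, 5, 11, 10, 12]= (1 13 12 10 5 2)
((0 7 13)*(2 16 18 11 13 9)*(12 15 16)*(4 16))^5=((0 7 9 2 12 15 4 16 18 11 13))^5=(0 15 13 12 11 2 18 9 16 7 4)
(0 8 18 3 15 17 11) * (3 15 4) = (0 8 18 15 17 11)(3 4) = [8, 1, 2, 4, 3, 5, 6, 7, 18, 9, 10, 0, 12, 13, 14, 17, 16, 11, 15]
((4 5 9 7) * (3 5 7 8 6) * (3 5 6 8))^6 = (3 5)(6 9)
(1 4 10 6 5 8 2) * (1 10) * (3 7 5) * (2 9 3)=[0, 4, 10, 7, 1, 8, 2, 5, 9, 3, 6]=(1 4)(2 10 6)(3 7 5 8 9)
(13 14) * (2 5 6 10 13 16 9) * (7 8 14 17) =(2 5 6 10 13 17 7 8 14 16 9) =[0, 1, 5, 3, 4, 6, 10, 8, 14, 2, 13, 11, 12, 17, 16, 15, 9, 7]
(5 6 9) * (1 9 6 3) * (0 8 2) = (0 8 2)(1 9 5 3) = [8, 9, 0, 1, 4, 3, 6, 7, 2, 5]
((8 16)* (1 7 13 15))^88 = (16)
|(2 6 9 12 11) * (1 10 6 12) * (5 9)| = |(1 10 6 5 9)(2 12 11)| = 15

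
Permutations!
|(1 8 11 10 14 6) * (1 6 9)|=|(1 8 11 10 14 9)|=6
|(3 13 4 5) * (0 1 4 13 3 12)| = |(13)(0 1 4 5 12)| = 5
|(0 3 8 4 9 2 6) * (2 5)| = 8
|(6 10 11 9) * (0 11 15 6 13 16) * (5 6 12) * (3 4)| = 10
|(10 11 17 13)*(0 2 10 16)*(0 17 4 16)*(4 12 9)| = 10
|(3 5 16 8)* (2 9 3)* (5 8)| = |(2 9 3 8)(5 16)| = 4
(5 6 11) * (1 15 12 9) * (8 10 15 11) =(1 11 5 6 8 10 15 12 9) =[0, 11, 2, 3, 4, 6, 8, 7, 10, 1, 15, 5, 9, 13, 14, 12]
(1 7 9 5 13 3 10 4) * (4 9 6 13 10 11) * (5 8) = (1 7 6 13 3 11 4)(5 10 9 8) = [0, 7, 2, 11, 1, 10, 13, 6, 5, 8, 9, 4, 12, 3]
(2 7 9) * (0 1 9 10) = (0 1 9 2 7 10) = [1, 9, 7, 3, 4, 5, 6, 10, 8, 2, 0]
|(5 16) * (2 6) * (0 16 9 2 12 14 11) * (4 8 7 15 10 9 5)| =|(0 16 4 8 7 15 10 9 2 6 12 14 11)| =13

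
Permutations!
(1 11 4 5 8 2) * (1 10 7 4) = (1 11)(2 10 7 4 5 8) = [0, 11, 10, 3, 5, 8, 6, 4, 2, 9, 7, 1]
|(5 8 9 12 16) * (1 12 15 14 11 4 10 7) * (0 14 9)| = |(0 14 11 4 10 7 1 12 16 5 8)(9 15)| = 22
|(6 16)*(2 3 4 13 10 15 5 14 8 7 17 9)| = 12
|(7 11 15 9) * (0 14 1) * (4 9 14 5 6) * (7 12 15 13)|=|(0 5 6 4 9 12 15 14 1)(7 11 13)|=9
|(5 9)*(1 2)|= 2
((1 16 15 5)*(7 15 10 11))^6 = ((1 16 10 11 7 15 5))^6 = (1 5 15 7 11 10 16)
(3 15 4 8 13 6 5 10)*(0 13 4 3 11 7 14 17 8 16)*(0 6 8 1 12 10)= (0 13 8 4 16 6 5)(1 12 10 11 7 14 17)(3 15)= [13, 12, 2, 15, 16, 0, 5, 14, 4, 9, 11, 7, 10, 8, 17, 3, 6, 1]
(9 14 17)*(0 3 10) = (0 3 10)(9 14 17) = [3, 1, 2, 10, 4, 5, 6, 7, 8, 14, 0, 11, 12, 13, 17, 15, 16, 9]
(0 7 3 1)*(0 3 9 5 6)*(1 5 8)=[7, 3, 2, 5, 4, 6, 0, 9, 1, 8]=(0 7 9 8 1 3 5 6)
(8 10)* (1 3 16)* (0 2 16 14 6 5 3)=[2, 0, 16, 14, 4, 3, 5, 7, 10, 9, 8, 11, 12, 13, 6, 15, 1]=(0 2 16 1)(3 14 6 5)(8 10)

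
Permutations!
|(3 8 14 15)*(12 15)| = 5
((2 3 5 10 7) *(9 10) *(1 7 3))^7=((1 7 2)(3 5 9 10))^7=(1 7 2)(3 10 9 5)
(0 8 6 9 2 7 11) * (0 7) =(0 8 6 9 2)(7 11) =[8, 1, 0, 3, 4, 5, 9, 11, 6, 2, 10, 7]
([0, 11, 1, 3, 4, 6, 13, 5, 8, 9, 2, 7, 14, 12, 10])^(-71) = (1 2 10 14 12 13 6 5 7 11)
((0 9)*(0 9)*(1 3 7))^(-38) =((9)(1 3 7))^(-38) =(9)(1 3 7)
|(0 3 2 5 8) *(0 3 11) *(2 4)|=|(0 11)(2 5 8 3 4)|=10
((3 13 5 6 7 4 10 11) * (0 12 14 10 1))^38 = ((0 12 14 10 11 3 13 5 6 7 4 1))^38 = (0 14 11 13 6 4)(1 12 10 3 5 7)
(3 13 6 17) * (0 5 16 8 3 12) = (0 5 16 8 3 13 6 17 12) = [5, 1, 2, 13, 4, 16, 17, 7, 3, 9, 10, 11, 0, 6, 14, 15, 8, 12]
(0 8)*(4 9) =(0 8)(4 9) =[8, 1, 2, 3, 9, 5, 6, 7, 0, 4]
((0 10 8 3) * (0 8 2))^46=((0 10 2)(3 8))^46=(0 10 2)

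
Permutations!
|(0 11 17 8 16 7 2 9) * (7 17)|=|(0 11 7 2 9)(8 16 17)|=15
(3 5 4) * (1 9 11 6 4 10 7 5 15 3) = [0, 9, 2, 15, 1, 10, 4, 5, 8, 11, 7, 6, 12, 13, 14, 3] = (1 9 11 6 4)(3 15)(5 10 7)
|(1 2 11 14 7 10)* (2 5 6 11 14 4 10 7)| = |(1 5 6 11 4 10)(2 14)| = 6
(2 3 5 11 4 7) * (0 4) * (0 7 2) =[4, 1, 3, 5, 2, 11, 6, 0, 8, 9, 10, 7] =(0 4 2 3 5 11 7)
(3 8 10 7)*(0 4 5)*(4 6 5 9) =(0 6 5)(3 8 10 7)(4 9) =[6, 1, 2, 8, 9, 0, 5, 3, 10, 4, 7]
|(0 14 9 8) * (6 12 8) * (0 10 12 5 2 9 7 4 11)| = 60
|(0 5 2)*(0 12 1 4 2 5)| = 4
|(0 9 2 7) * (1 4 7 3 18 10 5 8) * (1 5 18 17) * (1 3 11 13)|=8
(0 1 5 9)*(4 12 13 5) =(0 1 4 12 13 5 9) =[1, 4, 2, 3, 12, 9, 6, 7, 8, 0, 10, 11, 13, 5]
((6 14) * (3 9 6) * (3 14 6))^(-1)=((14)(3 9))^(-1)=(14)(3 9)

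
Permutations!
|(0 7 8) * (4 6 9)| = |(0 7 8)(4 6 9)| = 3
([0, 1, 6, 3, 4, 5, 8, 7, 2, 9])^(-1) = [0, 1, 8, 3, 4, 5, 2, 7, 6, 9]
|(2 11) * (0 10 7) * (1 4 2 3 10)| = |(0 1 4 2 11 3 10 7)| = 8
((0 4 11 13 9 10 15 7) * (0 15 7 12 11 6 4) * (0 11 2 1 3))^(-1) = ((0 11 13 9 10 7 15 12 2 1 3)(4 6))^(-1) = (0 3 1 2 12 15 7 10 9 13 11)(4 6)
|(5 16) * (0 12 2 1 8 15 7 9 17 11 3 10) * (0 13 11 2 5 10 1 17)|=26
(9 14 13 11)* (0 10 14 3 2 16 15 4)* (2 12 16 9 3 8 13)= (0 10 14 2 9 8 13 11 3 12 16 15 4)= [10, 1, 9, 12, 0, 5, 6, 7, 13, 8, 14, 3, 16, 11, 2, 4, 15]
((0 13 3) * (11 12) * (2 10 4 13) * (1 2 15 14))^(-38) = (0 13 10 1 15 3 4 2 14)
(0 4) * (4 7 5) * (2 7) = (0 2 7 5 4) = [2, 1, 7, 3, 0, 4, 6, 5]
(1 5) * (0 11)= (0 11)(1 5)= [11, 5, 2, 3, 4, 1, 6, 7, 8, 9, 10, 0]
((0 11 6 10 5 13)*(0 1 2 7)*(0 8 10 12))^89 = ((0 11 6 12)(1 2 7 8 10 5 13))^89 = (0 11 6 12)(1 5 8 2 13 10 7)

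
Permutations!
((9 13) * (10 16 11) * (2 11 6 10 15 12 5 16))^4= ((2 11 15 12 5 16 6 10)(9 13))^4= (2 5)(6 15)(10 12)(11 16)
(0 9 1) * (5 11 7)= [9, 0, 2, 3, 4, 11, 6, 5, 8, 1, 10, 7]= (0 9 1)(5 11 7)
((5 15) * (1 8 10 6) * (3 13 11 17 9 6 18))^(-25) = (1 13)(3 6)(5 15)(8 11)(9 18)(10 17)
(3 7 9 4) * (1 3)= [0, 3, 2, 7, 1, 5, 6, 9, 8, 4]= (1 3 7 9 4)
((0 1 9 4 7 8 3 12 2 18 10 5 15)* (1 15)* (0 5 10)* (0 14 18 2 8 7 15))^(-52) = ((1 9 4 15 5)(3 12 8)(14 18))^(-52) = (18)(1 15 9 5 4)(3 8 12)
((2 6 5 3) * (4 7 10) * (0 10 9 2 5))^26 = (0 2 7 10 6 9 4)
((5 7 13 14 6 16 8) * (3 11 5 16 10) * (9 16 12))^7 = (3 10 6 14 13 7 5 11)(8 16 9 12)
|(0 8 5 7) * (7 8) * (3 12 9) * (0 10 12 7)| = 10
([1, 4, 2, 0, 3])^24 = (4)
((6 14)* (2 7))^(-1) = (2 7)(6 14)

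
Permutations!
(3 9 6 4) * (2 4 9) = (2 4 3)(6 9) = [0, 1, 4, 2, 3, 5, 9, 7, 8, 6]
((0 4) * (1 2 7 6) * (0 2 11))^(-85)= ((0 4 2 7 6 1 11))^(-85)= (0 11 1 6 7 2 4)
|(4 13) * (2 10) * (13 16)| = |(2 10)(4 16 13)| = 6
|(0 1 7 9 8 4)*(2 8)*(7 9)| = 6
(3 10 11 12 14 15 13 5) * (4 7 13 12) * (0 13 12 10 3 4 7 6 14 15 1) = (0 13 5 4 6 14 1)(7 12 15 10 11) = [13, 0, 2, 3, 6, 4, 14, 12, 8, 9, 11, 7, 15, 5, 1, 10]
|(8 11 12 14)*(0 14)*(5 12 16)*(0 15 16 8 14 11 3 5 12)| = |(0 11 8 3 5)(12 15 16)| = 15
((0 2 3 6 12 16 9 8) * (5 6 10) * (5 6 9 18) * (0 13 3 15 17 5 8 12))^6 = (0 12 10 5 13 15 18)(2 16 6 9 3 17 8)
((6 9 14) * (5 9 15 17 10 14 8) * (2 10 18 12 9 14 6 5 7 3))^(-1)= (2 3 7 8 9 12 18 17 15 6 10)(5 14)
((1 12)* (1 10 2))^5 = (1 12 10 2)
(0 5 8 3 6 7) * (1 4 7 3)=(0 5 8 1 4 7)(3 6)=[5, 4, 2, 6, 7, 8, 3, 0, 1]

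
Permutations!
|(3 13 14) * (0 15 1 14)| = |(0 15 1 14 3 13)| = 6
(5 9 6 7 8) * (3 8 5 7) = (3 8 7 5 9 6) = [0, 1, 2, 8, 4, 9, 3, 5, 7, 6]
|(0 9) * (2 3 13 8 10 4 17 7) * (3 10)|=30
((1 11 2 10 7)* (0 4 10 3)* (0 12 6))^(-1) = (0 6 12 3 2 11 1 7 10 4)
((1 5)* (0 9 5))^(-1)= ((0 9 5 1))^(-1)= (0 1 5 9)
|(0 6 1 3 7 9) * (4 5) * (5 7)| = |(0 6 1 3 5 4 7 9)| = 8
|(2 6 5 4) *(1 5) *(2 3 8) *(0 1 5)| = |(0 1)(2 6 5 4 3 8)| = 6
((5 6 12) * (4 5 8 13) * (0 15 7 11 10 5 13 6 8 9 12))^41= ((0 15 7 11 10 5 8 6)(4 13)(9 12))^41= (0 15 7 11 10 5 8 6)(4 13)(9 12)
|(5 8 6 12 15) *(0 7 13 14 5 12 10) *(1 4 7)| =|(0 1 4 7 13 14 5 8 6 10)(12 15)| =10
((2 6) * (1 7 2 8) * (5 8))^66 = ((1 7 2 6 5 8))^66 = (8)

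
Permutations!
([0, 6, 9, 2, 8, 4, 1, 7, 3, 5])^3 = (1 6)(2 4)(3 5)(8 9)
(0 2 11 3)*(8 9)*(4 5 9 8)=(0 2 11 3)(4 5 9)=[2, 1, 11, 0, 5, 9, 6, 7, 8, 4, 10, 3]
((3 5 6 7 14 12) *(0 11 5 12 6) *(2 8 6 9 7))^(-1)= (0 5 11)(2 6 8)(3 12)(7 9 14)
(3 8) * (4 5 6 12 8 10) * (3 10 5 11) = (3 5 6 12 8 10 4 11) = [0, 1, 2, 5, 11, 6, 12, 7, 10, 9, 4, 3, 8]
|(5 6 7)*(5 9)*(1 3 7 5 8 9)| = |(1 3 7)(5 6)(8 9)| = 6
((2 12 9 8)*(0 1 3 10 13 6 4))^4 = (0 13 1 6 3 4 10)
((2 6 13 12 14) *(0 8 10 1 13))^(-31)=((0 8 10 1 13 12 14 2 6))^(-31)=(0 12 8 14 10 2 1 6 13)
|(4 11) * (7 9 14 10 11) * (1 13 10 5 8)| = |(1 13 10 11 4 7 9 14 5 8)| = 10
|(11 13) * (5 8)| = 2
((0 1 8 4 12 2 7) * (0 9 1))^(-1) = ((1 8 4 12 2 7 9))^(-1) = (1 9 7 2 12 4 8)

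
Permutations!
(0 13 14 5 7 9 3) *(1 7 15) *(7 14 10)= (0 13 10 7 9 3)(1 14 5 15)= [13, 14, 2, 0, 4, 15, 6, 9, 8, 3, 7, 11, 12, 10, 5, 1]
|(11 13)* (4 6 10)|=|(4 6 10)(11 13)|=6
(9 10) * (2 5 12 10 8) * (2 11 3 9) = (2 5 12 10)(3 9 8 11) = [0, 1, 5, 9, 4, 12, 6, 7, 11, 8, 2, 3, 10]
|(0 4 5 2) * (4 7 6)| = |(0 7 6 4 5 2)| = 6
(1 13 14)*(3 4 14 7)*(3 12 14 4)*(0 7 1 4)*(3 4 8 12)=[7, 13, 2, 4, 0, 5, 6, 3, 12, 9, 10, 11, 14, 1, 8]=(0 7 3 4)(1 13)(8 12 14)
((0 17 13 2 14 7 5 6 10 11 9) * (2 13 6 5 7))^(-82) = (0 6 11)(9 17 10)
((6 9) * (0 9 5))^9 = ((0 9 6 5))^9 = (0 9 6 5)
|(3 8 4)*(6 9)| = |(3 8 4)(6 9)| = 6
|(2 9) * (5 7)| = 2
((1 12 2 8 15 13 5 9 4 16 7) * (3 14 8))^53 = ((1 12 2 3 14 8 15 13 5 9 4 16 7))^53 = (1 12 2 3 14 8 15 13 5 9 4 16 7)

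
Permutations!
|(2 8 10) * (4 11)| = |(2 8 10)(4 11)| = 6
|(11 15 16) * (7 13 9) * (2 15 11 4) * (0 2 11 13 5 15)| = |(0 2)(4 11 13 9 7 5 15 16)| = 8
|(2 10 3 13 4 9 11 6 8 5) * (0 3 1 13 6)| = |(0 3 6 8 5 2 10 1 13 4 9 11)| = 12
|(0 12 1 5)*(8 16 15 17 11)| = |(0 12 1 5)(8 16 15 17 11)| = 20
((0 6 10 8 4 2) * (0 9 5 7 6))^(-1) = (2 4 8 10 6 7 5 9)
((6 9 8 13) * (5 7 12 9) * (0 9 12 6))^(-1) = (0 13 8 9)(5 6 7)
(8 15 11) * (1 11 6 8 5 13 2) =(1 11 5 13 2)(6 8 15) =[0, 11, 1, 3, 4, 13, 8, 7, 15, 9, 10, 5, 12, 2, 14, 6]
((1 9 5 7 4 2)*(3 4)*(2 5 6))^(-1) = ((1 9 6 2)(3 4 5 7))^(-1) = (1 2 6 9)(3 7 5 4)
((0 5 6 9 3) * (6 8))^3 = (0 6)(3 8)(5 9)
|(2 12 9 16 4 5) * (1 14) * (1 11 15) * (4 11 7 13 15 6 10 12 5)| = |(1 14 7 13 15)(2 5)(6 10 12 9 16 11)| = 30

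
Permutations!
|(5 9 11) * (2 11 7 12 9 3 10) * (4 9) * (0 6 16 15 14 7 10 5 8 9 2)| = 26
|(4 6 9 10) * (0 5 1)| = 12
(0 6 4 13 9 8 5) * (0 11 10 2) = [6, 1, 0, 3, 13, 11, 4, 7, 5, 8, 2, 10, 12, 9] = (0 6 4 13 9 8 5 11 10 2)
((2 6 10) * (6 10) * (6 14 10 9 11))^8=(2 11 14)(6 10 9)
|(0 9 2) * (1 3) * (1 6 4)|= |(0 9 2)(1 3 6 4)|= 12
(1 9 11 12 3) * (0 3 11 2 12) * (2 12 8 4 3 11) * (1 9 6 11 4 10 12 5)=[4, 6, 8, 9, 3, 1, 11, 7, 10, 5, 12, 0, 2]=(0 4 3 9 5 1 6 11)(2 8 10 12)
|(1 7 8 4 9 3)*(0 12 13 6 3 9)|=|(0 12 13 6 3 1 7 8 4)|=9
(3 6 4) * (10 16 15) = (3 6 4)(10 16 15) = [0, 1, 2, 6, 3, 5, 4, 7, 8, 9, 16, 11, 12, 13, 14, 10, 15]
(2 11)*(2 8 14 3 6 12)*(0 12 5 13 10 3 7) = [12, 1, 11, 6, 4, 13, 5, 0, 14, 9, 3, 8, 2, 10, 7] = (0 12 2 11 8 14 7)(3 6 5 13 10)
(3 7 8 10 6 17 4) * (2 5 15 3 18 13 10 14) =(2 5 15 3 7 8 14)(4 18 13 10 6 17) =[0, 1, 5, 7, 18, 15, 17, 8, 14, 9, 6, 11, 12, 10, 2, 3, 16, 4, 13]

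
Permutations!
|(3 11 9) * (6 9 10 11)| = |(3 6 9)(10 11)| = 6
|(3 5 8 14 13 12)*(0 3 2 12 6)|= |(0 3 5 8 14 13 6)(2 12)|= 14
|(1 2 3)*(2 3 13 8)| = |(1 3)(2 13 8)| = 6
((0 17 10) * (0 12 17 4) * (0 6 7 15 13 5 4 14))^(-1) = (0 14)(4 5 13 15 7 6)(10 17 12)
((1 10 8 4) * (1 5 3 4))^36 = (10)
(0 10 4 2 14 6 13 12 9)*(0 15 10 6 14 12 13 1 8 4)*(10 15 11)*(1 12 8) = (15)(0 6 12 9 11 10)(2 8 4) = [6, 1, 8, 3, 2, 5, 12, 7, 4, 11, 0, 10, 9, 13, 14, 15]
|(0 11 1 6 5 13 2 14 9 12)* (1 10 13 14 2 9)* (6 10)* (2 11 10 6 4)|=60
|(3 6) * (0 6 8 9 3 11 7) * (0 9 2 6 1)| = 14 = |(0 1)(2 6 11 7 9 3 8)|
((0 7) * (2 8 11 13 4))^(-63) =(0 7)(2 11 4 8 13)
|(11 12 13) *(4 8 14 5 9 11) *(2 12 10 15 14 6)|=|(2 12 13 4 8 6)(5 9 11 10 15 14)|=6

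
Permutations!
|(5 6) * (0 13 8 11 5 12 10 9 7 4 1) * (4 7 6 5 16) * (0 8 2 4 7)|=|(0 13 2 4 1 8 11 16 7)(6 12 10 9)|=36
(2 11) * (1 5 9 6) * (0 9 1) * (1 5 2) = (0 9 6)(1 2 11) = [9, 2, 11, 3, 4, 5, 0, 7, 8, 6, 10, 1]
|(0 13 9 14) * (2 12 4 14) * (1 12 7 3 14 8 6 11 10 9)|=14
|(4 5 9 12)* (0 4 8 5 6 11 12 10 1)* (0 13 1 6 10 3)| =10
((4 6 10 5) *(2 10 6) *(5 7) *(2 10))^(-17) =(4 5 7 10)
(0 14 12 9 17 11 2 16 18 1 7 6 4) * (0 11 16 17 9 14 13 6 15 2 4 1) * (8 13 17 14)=(0 17 16 18)(1 7 15 2 14 12 8 13 6)(4 11)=[17, 7, 14, 3, 11, 5, 1, 15, 13, 9, 10, 4, 8, 6, 12, 2, 18, 16, 0]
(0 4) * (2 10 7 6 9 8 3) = (0 4)(2 10 7 6 9 8 3) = [4, 1, 10, 2, 0, 5, 9, 6, 3, 8, 7]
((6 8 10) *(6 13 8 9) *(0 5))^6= (13)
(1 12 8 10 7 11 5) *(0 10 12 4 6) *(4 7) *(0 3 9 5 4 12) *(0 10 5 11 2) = [5, 7, 0, 9, 6, 1, 3, 2, 10, 11, 12, 4, 8] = (0 5 1 7 2)(3 9 11 4 6)(8 10 12)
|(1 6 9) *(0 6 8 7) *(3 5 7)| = 8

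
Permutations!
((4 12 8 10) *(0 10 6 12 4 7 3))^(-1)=((0 10 7 3)(6 12 8))^(-1)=(0 3 7 10)(6 8 12)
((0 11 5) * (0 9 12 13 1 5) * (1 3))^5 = (0 11)(1 3 13 12 9 5)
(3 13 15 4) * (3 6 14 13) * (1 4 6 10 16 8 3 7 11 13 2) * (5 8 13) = [0, 4, 1, 7, 10, 8, 14, 11, 3, 9, 16, 5, 12, 15, 2, 6, 13] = (1 4 10 16 13 15 6 14 2)(3 7 11 5 8)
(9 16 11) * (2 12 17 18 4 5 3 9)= (2 12 17 18 4 5 3 9 16 11)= [0, 1, 12, 9, 5, 3, 6, 7, 8, 16, 10, 2, 17, 13, 14, 15, 11, 18, 4]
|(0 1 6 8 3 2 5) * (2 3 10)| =|(0 1 6 8 10 2 5)| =7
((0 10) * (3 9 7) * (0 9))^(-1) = (0 3 7 9 10)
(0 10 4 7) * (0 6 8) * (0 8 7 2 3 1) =(0 10 4 2 3 1)(6 7) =[10, 0, 3, 1, 2, 5, 7, 6, 8, 9, 4]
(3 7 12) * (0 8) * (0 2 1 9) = (0 8 2 1 9)(3 7 12) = [8, 9, 1, 7, 4, 5, 6, 12, 2, 0, 10, 11, 3]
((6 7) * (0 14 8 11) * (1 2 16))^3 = (16)(0 11 8 14)(6 7)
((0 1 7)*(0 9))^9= ((0 1 7 9))^9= (0 1 7 9)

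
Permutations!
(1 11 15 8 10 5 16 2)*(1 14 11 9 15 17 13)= [0, 9, 14, 3, 4, 16, 6, 7, 10, 15, 5, 17, 12, 1, 11, 8, 2, 13]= (1 9 15 8 10 5 16 2 14 11 17 13)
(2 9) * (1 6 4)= (1 6 4)(2 9)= [0, 6, 9, 3, 1, 5, 4, 7, 8, 2]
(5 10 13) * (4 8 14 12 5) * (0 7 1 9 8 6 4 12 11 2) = (0 7 1 9 8 14 11 2)(4 6)(5 10 13 12) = [7, 9, 0, 3, 6, 10, 4, 1, 14, 8, 13, 2, 5, 12, 11]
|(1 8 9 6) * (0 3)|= |(0 3)(1 8 9 6)|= 4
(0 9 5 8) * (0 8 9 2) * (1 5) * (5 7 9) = (0 2)(1 7 9) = [2, 7, 0, 3, 4, 5, 6, 9, 8, 1]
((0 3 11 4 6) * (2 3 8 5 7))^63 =((0 8 5 7 2 3 11 4 6))^63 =(11)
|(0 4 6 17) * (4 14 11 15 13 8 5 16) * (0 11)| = |(0 14)(4 6 17 11 15 13 8 5 16)| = 18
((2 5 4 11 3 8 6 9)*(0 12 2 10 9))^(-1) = (0 6 8 3 11 4 5 2 12)(9 10)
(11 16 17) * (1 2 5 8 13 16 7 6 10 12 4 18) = (1 2 5 8 13 16 17 11 7 6 10 12 4 18) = [0, 2, 5, 3, 18, 8, 10, 6, 13, 9, 12, 7, 4, 16, 14, 15, 17, 11, 1]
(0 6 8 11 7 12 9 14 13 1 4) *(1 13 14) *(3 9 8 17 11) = (0 6 17 11 7 12 8 3 9 1 4) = [6, 4, 2, 9, 0, 5, 17, 12, 3, 1, 10, 7, 8, 13, 14, 15, 16, 11]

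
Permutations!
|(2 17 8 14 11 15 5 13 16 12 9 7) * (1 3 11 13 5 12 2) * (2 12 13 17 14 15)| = |(1 3 11 2 14 17 8 15 13 16 12 9 7)| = 13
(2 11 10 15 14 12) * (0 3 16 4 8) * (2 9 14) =(0 3 16 4 8)(2 11 10 15)(9 14 12) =[3, 1, 11, 16, 8, 5, 6, 7, 0, 14, 15, 10, 9, 13, 12, 2, 4]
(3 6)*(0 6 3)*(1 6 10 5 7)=(0 10 5 7 1 6)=[10, 6, 2, 3, 4, 7, 0, 1, 8, 9, 5]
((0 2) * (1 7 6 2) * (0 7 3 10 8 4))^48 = ((0 1 3 10 8 4)(2 7 6))^48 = (10)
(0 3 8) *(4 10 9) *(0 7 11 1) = (0 3 8 7 11 1)(4 10 9) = [3, 0, 2, 8, 10, 5, 6, 11, 7, 4, 9, 1]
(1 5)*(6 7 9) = (1 5)(6 7 9) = [0, 5, 2, 3, 4, 1, 7, 9, 8, 6]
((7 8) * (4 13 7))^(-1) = (4 8 7 13)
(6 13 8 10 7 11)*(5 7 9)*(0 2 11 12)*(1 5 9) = (0 2 11 6 13 8 10 1 5 7 12) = [2, 5, 11, 3, 4, 7, 13, 12, 10, 9, 1, 6, 0, 8]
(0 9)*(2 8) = [9, 1, 8, 3, 4, 5, 6, 7, 2, 0] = (0 9)(2 8)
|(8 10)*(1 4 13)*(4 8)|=|(1 8 10 4 13)|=5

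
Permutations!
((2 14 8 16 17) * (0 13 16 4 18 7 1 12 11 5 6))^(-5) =(0 1 14)(2 6 7)(4 16 11)(5 18 17)(8 13 12)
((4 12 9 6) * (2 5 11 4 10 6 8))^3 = (2 4 8 11 9 5 12)(6 10) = ((2 5 11 4 12 9 8)(6 10))^3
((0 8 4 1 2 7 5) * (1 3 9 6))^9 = (0 5 7 2 1 6 9 3 4 8)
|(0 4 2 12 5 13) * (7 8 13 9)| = |(0 4 2 12 5 9 7 8 13)| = 9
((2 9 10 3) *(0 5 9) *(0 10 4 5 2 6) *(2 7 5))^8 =(0 6 3 10 2 4 9 5 7)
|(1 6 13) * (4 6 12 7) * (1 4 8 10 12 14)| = 12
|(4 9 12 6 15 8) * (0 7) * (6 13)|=|(0 7)(4 9 12 13 6 15 8)|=14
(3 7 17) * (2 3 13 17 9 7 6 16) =(2 3 6 16)(7 9)(13 17) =[0, 1, 3, 6, 4, 5, 16, 9, 8, 7, 10, 11, 12, 17, 14, 15, 2, 13]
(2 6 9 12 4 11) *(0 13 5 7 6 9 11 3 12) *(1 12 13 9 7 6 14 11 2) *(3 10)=(0 9)(1 12 4 10 3 13 5 6 2 7 14 11)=[9, 12, 7, 13, 10, 6, 2, 14, 8, 0, 3, 1, 4, 5, 11]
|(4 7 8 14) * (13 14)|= 5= |(4 7 8 13 14)|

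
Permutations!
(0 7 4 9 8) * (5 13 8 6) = (0 7 4 9 6 5 13 8) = [7, 1, 2, 3, 9, 13, 5, 4, 0, 6, 10, 11, 12, 8]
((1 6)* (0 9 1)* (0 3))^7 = (0 1 3 9 6)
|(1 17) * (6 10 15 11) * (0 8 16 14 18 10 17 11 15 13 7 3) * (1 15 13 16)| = |(0 8 1 11 6 17 15 13 7 3)(10 16 14 18)| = 20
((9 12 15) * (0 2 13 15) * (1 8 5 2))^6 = ((0 1 8 5 2 13 15 9 12))^6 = (0 15 5)(1 9 2)(8 12 13)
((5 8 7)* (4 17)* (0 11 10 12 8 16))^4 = ((0 11 10 12 8 7 5 16)(4 17))^4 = (17)(0 8)(5 10)(7 11)(12 16)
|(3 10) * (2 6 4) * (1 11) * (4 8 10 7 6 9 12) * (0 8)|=|(0 8 10 3 7 6)(1 11)(2 9 12 4)|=12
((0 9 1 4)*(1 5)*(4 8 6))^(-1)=(0 4 6 8 1 5 9)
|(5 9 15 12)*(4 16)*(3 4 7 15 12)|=15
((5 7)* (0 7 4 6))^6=((0 7 5 4 6))^6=(0 7 5 4 6)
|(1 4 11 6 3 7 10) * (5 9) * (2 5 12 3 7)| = 30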